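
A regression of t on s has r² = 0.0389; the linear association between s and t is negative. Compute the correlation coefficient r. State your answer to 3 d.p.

|r| = √0.0389 = 0.197
The association is negative, so r = −0.197.

-0.197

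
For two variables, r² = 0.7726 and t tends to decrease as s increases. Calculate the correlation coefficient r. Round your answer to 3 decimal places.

|r| = √0.7726 = 0.879
The association is negative, so r = −0.879.

-0.879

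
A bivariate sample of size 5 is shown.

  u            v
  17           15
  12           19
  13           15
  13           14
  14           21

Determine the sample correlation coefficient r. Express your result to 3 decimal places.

n = 5, Σu = 69, Σv = 84, Σu² = 967, Σv² = 1448, Σuv = 1154
nΣuv − ΣuΣv = 5770 − 5796 = -26
nΣu² − (Σu)² = 4835 − 4761 = 74; nΣv² − (Σv)² = 7240 − 7056 = 184
r = -26 / √(74 × 184) = -26 / 116.6876 ≈ -0.223

-0.223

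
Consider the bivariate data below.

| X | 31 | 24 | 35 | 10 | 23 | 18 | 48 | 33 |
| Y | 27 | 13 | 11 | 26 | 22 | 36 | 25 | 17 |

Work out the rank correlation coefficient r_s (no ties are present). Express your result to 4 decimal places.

Rank X: 5, 4, 7, 1, 3, 2, 8, 6
Rank Y: 7, 2, 1, 6, 4, 8, 5, 3
d = rank(X) − rank(Y): -2, 2, 6, -5, -1, -6, 3, 3; Σd² = 124
ρ = 1 − 6Σd² / [n(n²−1)] = 1 − 6×124 / (8×63) = 1 − 744/504 ≈ -0.4762

-0.4762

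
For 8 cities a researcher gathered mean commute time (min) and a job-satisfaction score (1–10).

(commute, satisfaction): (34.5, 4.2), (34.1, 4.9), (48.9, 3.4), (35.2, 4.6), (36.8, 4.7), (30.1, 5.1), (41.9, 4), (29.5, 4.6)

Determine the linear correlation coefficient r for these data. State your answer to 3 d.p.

-0.875

n = 8, Σx = 291, Σy = 35.5, Σx² = 10869.42, Σy² = 159.63, Σxy = 1269.94
nΣxy − ΣxΣy = 10159.52 − 10330.5 = -170.98
nΣx² − (Σx)² = 86955.36 − 84681 = 2274.36; nΣy² − (Σy)² = 1277.04 − 1260.25 = 16.79
r = -170.98 / √(2274.36 × 16.79) = -170.98 / 195.4137 ≈ -0.875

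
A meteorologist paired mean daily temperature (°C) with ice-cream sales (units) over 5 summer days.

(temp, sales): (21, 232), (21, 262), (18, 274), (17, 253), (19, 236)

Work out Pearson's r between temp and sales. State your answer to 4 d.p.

-0.3446

n = 5, Σx = 96, Σy = 1257, Σx² = 1856, Σy² = 317249, Σxy = 24091
nΣxy − ΣxΣy = 120455 − 120672 = -217
nΣx² − (Σx)² = 9280 − 9216 = 64; nΣy² − (Σy)² = 1586245 − 1580049 = 6196
r = -217 / √(64 × 6196) = -217 / 629.7174 ≈ -0.3446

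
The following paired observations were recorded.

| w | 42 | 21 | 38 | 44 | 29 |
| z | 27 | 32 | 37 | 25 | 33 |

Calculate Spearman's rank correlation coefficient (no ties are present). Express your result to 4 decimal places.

Rank w: 4, 1, 3, 5, 2
Rank z: 2, 3, 5, 1, 4
d = rank(w) − rank(z): 2, -2, -2, 4, -2; Σd² = 32
ρ = 1 − 6Σd² / [n(n²−1)] = 1 − 6×32 / (5×24) = 1 − 192/120 ≈ -0.6000

-0.6000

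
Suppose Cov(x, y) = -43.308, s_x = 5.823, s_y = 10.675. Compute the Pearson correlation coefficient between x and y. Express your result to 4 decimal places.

r = Cov(x,y) / (s_x · s_y) = -43.308 / (5.823 × 10.675)
  = -43.308 / 62.1605 ≈ -0.6967

-0.6967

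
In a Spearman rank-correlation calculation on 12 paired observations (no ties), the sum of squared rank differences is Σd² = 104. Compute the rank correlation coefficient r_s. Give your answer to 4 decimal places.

0.6364

ρ = 1 − 6Σd² / [n(n²−1)] = 1 − 6×104 / (12×143)
  = 1 − 624/1716 = 1 − 0.36364 ≈ 0.6364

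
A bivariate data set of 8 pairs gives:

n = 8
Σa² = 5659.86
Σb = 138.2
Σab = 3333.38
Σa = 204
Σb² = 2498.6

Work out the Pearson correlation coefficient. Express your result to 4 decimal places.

r = (nΣab − ΣaΣb) / √[(nΣa² − (Σa)²)(nΣb² − (Σb)²)]
Numerator: 8×3333.38 − 204×138.2 = -1525.76
Denominator: √[(45278.88 − 41616)(19988.8 − 19099.24)] = √[3662.88 × 889.56] = 1805.0905
r = -1525.76 / 1805.0905 ≈ -0.8453

-0.8453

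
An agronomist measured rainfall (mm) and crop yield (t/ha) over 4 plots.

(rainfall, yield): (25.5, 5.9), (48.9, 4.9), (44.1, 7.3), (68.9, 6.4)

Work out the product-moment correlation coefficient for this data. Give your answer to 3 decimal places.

0.096

n = 4, Σx = 187.4, Σy = 24.5, Σx² = 9733.48, Σy² = 153.07, Σxy = 1152.95
nΣxy − ΣxΣy = 4611.8 − 4591.3 = 20.5
nΣx² − (Σx)² = 38933.92 − 35118.76 = 3815.16; nΣy² − (Σy)² = 612.28 − 600.25 = 12.03
r = 20.5 / √(3815.16 × 12.03) = 20.5 / 214.2344 ≈ 0.096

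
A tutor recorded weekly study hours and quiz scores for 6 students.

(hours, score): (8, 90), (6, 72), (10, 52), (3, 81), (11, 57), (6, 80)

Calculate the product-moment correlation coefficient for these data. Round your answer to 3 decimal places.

-0.671

n = 6, Σx = 44, Σy = 432, Σx² = 366, Σy² = 32198, Σxy = 3022
nΣxy − ΣxΣy = 18132 − 19008 = -876
nΣx² − (Σx)² = 2196 − 1936 = 260; nΣy² − (Σy)² = 193188 − 186624 = 6564
r = -876 / √(260 × 6564) = -876 / 1306.3843 ≈ -0.671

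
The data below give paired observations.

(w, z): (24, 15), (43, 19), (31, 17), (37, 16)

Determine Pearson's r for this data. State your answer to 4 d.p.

n = 4, Σw = 135, Σz = 67, Σw² = 4755, Σz² = 1131, Σwz = 2296
nΣwz − ΣwΣz = 9184 − 9045 = 139
nΣw² − (Σw)² = 19020 − 18225 = 795; nΣz² − (Σz)² = 4524 − 4489 = 35
r = 139 / √(795 × 35) = 139 / 166.8083 ≈ 0.8333

0.8333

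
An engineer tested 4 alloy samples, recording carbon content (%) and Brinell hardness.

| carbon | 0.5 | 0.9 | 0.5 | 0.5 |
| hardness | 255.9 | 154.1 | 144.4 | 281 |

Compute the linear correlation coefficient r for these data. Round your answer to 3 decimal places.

-0.524

n = 4, Σx = 2.4, Σy = 835.4, Σx² = 1.56, Σy² = 189043.98, Σxy = 479.34
nΣxy − ΣxΣy = 1917.36 − 2004.96 = -87.6
nΣx² − (Σx)² = 6.24 − 5.76 = 0.48; nΣy² − (Σy)² = 756175.92 − 697893.16 = 58282.76
r = -87.6 / √(0.48 × 58282.76) = -87.6 / 167.2595 ≈ -0.524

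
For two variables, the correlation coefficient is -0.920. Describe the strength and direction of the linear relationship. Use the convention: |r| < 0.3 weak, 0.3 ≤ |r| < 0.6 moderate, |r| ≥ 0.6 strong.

r = -0.920 < 0 so the relationship is negative.
|r| = 0.920, which falls in the strong range.

strong negative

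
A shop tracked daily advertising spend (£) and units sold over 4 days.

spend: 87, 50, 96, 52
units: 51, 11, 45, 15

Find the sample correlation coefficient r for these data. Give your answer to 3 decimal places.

n = 4, Σx = 285, Σy = 122, Σx² = 21989, Σy² = 4972, Σxy = 10087
nΣxy − ΣxΣy = 40348 − 34770 = 5578
nΣx² − (Σx)² = 87956 − 81225 = 6731; nΣy² − (Σy)² = 19888 − 14884 = 5004
r = 5578 / √(6731 × 5004) = 5578 / 5803.6130 ≈ 0.961

0.961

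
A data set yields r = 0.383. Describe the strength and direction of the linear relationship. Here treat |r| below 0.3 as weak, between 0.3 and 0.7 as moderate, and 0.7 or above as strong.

moderate positive

r = 0.383 > 0 so the relationship is positive.
|r| = 0.383, which falls in the moderate range.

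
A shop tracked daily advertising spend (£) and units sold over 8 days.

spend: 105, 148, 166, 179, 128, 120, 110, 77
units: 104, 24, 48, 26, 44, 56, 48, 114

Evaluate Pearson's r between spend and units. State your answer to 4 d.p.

n = 8, Σx = 1033, Σy = 464, Σx² = 141339, Σy² = 34744, Σxy = 53504
nΣxy − ΣxΣy = 428032 − 479312 = -51280
nΣx² − (Σx)² = 1130712 − 1067089 = 63623; nΣy² − (Σy)² = 277952 − 215296 = 62656
r = -51280 / √(63623 × 62656) = -51280 / 63137.6487 ≈ -0.8122

-0.8122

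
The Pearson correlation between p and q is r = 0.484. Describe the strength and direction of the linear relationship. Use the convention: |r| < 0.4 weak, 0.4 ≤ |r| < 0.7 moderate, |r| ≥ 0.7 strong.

moderate positive

r = 0.484 > 0 so the relationship is positive.
|r| = 0.484, which falls in the moderate range.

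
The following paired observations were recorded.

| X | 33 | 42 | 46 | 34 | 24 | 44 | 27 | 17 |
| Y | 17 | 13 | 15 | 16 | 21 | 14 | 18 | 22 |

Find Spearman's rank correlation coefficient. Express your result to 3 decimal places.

-0.905

Rank X: 4, 6, 8, 5, 2, 7, 3, 1
Rank Y: 5, 1, 3, 4, 7, 2, 6, 8
d = rank(X) − rank(Y): -1, 5, 5, 1, -5, 5, -3, -7; Σd² = 160
ρ = 1 − 6Σd² / [n(n²−1)] = 1 − 6×160 / (8×63) = 1 − 960/504 ≈ -0.905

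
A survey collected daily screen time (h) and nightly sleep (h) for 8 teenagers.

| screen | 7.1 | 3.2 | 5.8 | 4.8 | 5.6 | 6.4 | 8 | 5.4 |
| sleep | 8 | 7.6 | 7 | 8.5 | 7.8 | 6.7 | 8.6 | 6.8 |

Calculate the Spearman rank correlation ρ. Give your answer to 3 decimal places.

Rank screen: 7, 1, 5, 2, 4, 6, 8, 3
Rank sleep: 6, 4, 3, 7, 5, 1, 8, 2
d = rank(screen) − rank(sleep): 1, -3, 2, -5, -1, 5, 0, 1; Σd² = 66
ρ = 1 − 6Σd² / [n(n²−1)] = 1 − 6×66 / (8×63) = 1 − 396/504 ≈ 0.214

0.214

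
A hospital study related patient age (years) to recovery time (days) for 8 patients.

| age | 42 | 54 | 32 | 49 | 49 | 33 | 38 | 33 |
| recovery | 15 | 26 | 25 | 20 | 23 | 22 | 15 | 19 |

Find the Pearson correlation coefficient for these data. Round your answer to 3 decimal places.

0.230

n = 8, Σx = 330, Σy = 165, Σx² = 14128, Σy² = 3525, Σxy = 6864
nΣxy − ΣxΣy = 54912 − 54450 = 462
nΣx² − (Σx)² = 113024 − 108900 = 4124; nΣy² − (Σy)² = 28200 − 27225 = 975
r = 462 / √(4124 × 975) = 462 / 2005.2182 ≈ 0.230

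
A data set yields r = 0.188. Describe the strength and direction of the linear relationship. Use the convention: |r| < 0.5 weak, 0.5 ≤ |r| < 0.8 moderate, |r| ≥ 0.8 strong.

weak positive

r = 0.188 > 0 so the relationship is positive.
|r| = 0.188, which falls in the weak range.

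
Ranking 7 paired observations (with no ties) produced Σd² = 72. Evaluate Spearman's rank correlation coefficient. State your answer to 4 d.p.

ρ = 1 − 6Σd² / [n(n²−1)] = 1 − 6×72 / (7×48)
  = 1 − 432/336 = 1 − 1.28571 ≈ -0.2857

-0.2857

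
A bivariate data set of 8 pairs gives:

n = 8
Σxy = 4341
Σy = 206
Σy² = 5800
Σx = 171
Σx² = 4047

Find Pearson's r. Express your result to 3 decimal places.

-0.141

r = (nΣxy − ΣxΣy) / √[(nΣx² − (Σx)²)(nΣy² − (Σy)²)]
Numerator: 8×4341 − 171×206 = -498
Denominator: √[(32376 − 29241)(46400 − 42436)] = √[3135 × 3964] = 3525.2149
r = -498 / 3525.2149 ≈ -0.141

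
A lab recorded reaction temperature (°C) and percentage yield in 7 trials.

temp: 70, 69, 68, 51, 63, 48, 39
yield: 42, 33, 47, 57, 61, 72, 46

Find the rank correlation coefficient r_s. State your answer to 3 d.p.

Rank temp: 7, 6, 5, 3, 4, 2, 1
Rank yield: 2, 1, 4, 5, 6, 7, 3
d = rank(temp) − rank(yield): 5, 5, 1, -2, -2, -5, -2; Σd² = 88
ρ = 1 − 6Σd² / [n(n²−1)] = 1 − 6×88 / (7×48) = 1 − 528/336 ≈ -0.571

-0.571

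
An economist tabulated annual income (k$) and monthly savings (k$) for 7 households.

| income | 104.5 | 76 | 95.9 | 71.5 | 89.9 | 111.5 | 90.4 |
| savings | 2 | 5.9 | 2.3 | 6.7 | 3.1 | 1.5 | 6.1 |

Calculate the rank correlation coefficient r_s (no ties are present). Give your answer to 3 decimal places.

-0.893

Rank income: 6, 2, 5, 1, 3, 7, 4
Rank savings: 2, 5, 3, 7, 4, 1, 6
d = rank(income) − rank(savings): 4, -3, 2, -6, -1, 6, -2; Σd² = 106
ρ = 1 − 6Σd² / [n(n²−1)] = 1 − 6×106 / (7×48) = 1 − 636/336 ≈ -0.893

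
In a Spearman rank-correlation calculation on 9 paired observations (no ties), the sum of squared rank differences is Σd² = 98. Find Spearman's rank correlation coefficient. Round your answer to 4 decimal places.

ρ = 1 − 6Σd² / [n(n²−1)] = 1 − 6×98 / (9×80)
  = 1 − 588/720 = 1 − 0.81667 ≈ 0.1833

0.1833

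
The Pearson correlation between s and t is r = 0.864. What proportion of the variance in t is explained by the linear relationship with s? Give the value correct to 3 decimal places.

r² = (0.864)² = 0.746

0.746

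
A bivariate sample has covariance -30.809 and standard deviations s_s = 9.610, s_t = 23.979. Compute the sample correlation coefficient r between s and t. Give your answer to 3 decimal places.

-0.134

r = Cov(s,t) / (s_s · s_t) = -30.809 / (9.610 × 23.979)
  = -30.809 / 230.4382 ≈ -0.134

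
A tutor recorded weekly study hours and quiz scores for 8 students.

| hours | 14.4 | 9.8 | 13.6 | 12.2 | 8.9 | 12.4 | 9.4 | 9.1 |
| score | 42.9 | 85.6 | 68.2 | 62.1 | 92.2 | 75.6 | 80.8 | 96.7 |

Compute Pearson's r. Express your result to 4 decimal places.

n = 8, Σx = 89.8, Σy = 604.1, Σx² = 1041.34, Σy² = 47771.15, Σxy = 6539.29
nΣxy − ΣxΣy = 52314.32 − 54248.18 = -1933.86
nΣx² − (Σx)² = 8330.72 − 8064.04 = 266.68; nΣy² − (Σy)² = 382169.2 − 364936.81 = 17232.39
r = -1933.86 / √(266.68 × 17232.39) = -1933.86 / 2143.7196 ≈ -0.9021

-0.9021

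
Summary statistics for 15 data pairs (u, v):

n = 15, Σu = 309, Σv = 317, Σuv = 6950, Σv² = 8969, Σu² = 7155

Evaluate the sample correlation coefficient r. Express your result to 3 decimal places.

r = (nΣuv − ΣuΣv) / √[(nΣu² − (Σu)²)(nΣv² − (Σv)²)]
Numerator: 15×6950 − 309×317 = 6297
Denominator: √[(107325 − 95481)(134535 − 100489)] = √[11844 × 34046] = 20080.8572
r = 6297 / 20080.8572 ≈ 0.314

0.314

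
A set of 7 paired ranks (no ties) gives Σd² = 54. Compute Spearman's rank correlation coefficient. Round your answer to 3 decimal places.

0.036

ρ = 1 − 6Σd² / [n(n²−1)] = 1 − 6×54 / (7×48)
  = 1 − 324/336 = 1 − 0.9643 ≈ 0.036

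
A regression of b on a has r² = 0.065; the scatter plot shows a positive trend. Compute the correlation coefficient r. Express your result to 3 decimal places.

0.255

|r| = √0.065 = 0.255
The association is positive, so r = 0.255.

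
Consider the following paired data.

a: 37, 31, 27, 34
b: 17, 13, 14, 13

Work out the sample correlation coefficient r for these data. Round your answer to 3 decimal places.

n = 4, Σa = 129, Σb = 57, Σa² = 4215, Σb² = 823, Σab = 1852
nΣab − ΣaΣb = 7408 − 7353 = 55
nΣa² − (Σa)² = 16860 − 16641 = 219; nΣb² − (Σb)² = 3292 − 3249 = 43
r = 55 / √(219 × 43) = 55 / 97.0412 ≈ 0.567

0.567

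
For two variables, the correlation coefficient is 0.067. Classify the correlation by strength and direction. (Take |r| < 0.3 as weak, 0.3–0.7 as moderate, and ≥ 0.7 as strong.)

r = 0.067 > 0 so the relationship is positive.
|r| = 0.067, which falls in the weak range.

weak positive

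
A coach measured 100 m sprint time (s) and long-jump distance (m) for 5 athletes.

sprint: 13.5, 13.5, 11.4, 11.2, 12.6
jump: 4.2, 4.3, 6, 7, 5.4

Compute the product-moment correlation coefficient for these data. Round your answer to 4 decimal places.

n = 5, Σx = 62.2, Σy = 26.9, Σx² = 778.66, Σy² = 150.29, Σxy = 329.59
nΣxy − ΣxΣy = 1647.95 − 1673.18 = -25.23
nΣx² − (Σx)² = 3893.3 − 3868.84 = 24.46; nΣy² − (Σy)² = 751.45 − 723.61 = 27.84
r = -25.23 / √(24.46 × 27.84) = -25.23 / 26.0953 ≈ -0.9668

-0.9668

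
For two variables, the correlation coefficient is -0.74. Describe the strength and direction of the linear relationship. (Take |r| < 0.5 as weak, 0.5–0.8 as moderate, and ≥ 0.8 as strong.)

moderate negative

r = -0.74 < 0 so the relationship is negative.
|r| = 0.74, which falls in the moderate range.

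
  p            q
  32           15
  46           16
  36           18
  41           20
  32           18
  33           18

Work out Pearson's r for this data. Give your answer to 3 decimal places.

0.079

n = 6, Σp = 220, Σq = 105, Σp² = 8230, Σq² = 1853, Σpq = 3854
nΣpq − ΣpΣq = 23124 − 23100 = 24
nΣp² − (Σp)² = 49380 − 48400 = 980; nΣq² − (Σq)² = 11118 − 11025 = 93
r = 24 / √(980 × 93) = 24 / 301.8940 ≈ 0.079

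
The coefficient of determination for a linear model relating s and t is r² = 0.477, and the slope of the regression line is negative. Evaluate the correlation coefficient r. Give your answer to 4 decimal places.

-0.6907

|r| = √0.477 = 0.6907
The association is negative, so r = −0.6907.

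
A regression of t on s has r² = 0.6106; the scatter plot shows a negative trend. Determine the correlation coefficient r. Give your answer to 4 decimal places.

-0.7814

|r| = √0.6106 = 0.7814
The association is negative, so r = −0.7814.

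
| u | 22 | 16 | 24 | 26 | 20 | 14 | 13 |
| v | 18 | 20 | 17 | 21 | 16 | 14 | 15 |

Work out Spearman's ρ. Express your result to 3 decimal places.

Rank u: 5, 3, 6, 7, 4, 2, 1
Rank v: 5, 6, 4, 7, 3, 1, 2
d = rank(u) − rank(v): 0, -3, 2, 0, 1, 1, -1; Σd² = 16
ρ = 1 − 6Σd² / [n(n²−1)] = 1 − 6×16 / (7×48) = 1 − 96/336 ≈ 0.714

0.714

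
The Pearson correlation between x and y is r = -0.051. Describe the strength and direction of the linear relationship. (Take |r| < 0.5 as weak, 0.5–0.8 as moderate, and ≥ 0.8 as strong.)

weak negative

r = -0.051 < 0 so the relationship is negative.
|r| = 0.051, which falls in the weak range.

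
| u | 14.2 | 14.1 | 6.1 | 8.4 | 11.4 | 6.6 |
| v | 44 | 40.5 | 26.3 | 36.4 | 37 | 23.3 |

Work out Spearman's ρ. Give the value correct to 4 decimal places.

Rank u: 6, 5, 1, 3, 4, 2
Rank v: 6, 5, 2, 3, 4, 1
d = rank(u) − rank(v): 0, 0, -1, 0, 0, 1; Σd² = 2
ρ = 1 − 6Σd² / [n(n²−1)] = 1 − 6×2 / (6×35) = 1 − 12/210 ≈ 0.9429

0.9429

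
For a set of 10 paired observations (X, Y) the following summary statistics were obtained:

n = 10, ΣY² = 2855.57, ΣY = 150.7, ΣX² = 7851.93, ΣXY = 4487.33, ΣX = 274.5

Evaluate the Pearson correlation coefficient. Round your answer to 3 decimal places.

r = (nΣXY − ΣXΣY) / √[(nΣX² − (ΣX)²)(nΣY² − (ΣY)²)]
Numerator: 10×4487.33 − 274.5×150.7 = 3506.15
Denominator: √[(78519.3 − 75350.25)(28555.7 − 22710.49)] = √[3169.05 × 5845.21] = 4303.9241
r = 3506.15 / 4303.9241 ≈ 0.815

0.815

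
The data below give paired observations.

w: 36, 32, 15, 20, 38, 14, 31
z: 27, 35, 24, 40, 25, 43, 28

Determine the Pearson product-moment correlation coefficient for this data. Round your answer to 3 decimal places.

-0.495

n = 7, Σw = 186, Σz = 222, Σw² = 5546, Σz² = 7388, Σwz = 5672
nΣwz − ΣwΣz = 39704 − 41292 = -1588
nΣw² − (Σw)² = 38822 − 34596 = 4226; nΣz² − (Σz)² = 51716 − 49284 = 2432
r = -1588 / √(4226 × 2432) = -1588 / 3205.8746 ≈ -0.495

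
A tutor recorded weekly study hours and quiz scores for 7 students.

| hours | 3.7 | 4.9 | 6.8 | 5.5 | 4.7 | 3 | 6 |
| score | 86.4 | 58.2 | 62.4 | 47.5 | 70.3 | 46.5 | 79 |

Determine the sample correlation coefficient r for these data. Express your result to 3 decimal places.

0.072

n = 7, Σx = 34.6, Σy = 450.3, Σx² = 181.28, Σy² = 30347.55, Σxy = 2234.34
nΣxy − ΣxΣy = 15640.38 − 15580.38 = 60
nΣx² − (Σx)² = 1268.96 − 1197.16 = 71.8; nΣy² − (Σy)² = 212432.85 − 202770.09 = 9662.76
r = 60 / √(71.8 × 9662.76) = 60 / 832.9383 ≈ 0.072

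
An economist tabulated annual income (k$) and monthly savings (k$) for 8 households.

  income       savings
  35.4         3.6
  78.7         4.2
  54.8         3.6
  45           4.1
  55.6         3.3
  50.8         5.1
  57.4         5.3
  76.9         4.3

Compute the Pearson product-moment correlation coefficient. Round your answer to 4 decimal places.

n = 8, Σx = 454.6, Σy = 33.5, Σx² = 27355.26, Σy² = 143.85, Σxy = 1917.21
nΣxy − ΣxΣy = 15337.68 − 15229.1 = 108.58
nΣx² − (Σx)² = 218842.08 − 206661.16 = 12180.92; nΣy² − (Σy)² = 1150.8 − 1122.25 = 28.55
r = 108.58 / √(12180.92 × 28.55) = 108.58 / 589.7163 ≈ 0.1841

0.1841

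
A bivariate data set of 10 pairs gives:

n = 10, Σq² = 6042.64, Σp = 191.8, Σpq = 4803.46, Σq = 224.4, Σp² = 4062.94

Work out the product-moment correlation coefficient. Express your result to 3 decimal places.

r = (nΣpq − ΣpΣq) / √[(nΣp² − (Σp)²)(nΣq² − (Σq)²)]
Numerator: 10×4803.46 − 191.8×224.4 = 4994.68
Denominator: √[(40629.4 − 36787.24)(60426.4 − 50355.36)] = √[3842.16 × 10071.04] = 6220.4941
r = 4994.68 / 6220.4941 ≈ 0.803

0.803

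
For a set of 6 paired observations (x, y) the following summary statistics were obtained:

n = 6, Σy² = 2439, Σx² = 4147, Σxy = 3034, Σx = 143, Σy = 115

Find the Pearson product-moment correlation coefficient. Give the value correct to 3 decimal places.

r = (nΣxy − ΣxΣy) / √[(nΣx² − (Σx)²)(nΣy² − (Σy)²)]
Numerator: 6×3034 − 143×115 = 1759
Denominator: √[(24882 − 20449)(14634 − 13225)] = √[4433 × 1409] = 2499.2193
r = 1759 / 2499.2193 ≈ 0.704

0.704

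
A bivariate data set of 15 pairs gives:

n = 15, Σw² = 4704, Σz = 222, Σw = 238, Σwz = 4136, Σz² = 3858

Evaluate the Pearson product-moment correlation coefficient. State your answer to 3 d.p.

r = (nΣwz − ΣwΣz) / √[(nΣw² − (Σw)²)(nΣz² − (Σz)²)]
Numerator: 15×4136 − 238×222 = 9204
Denominator: √[(70560 − 56644)(57870 − 49284)] = √[13916 × 8586] = 10930.8177
r = 9204 / 10930.8177 ≈ 0.842

0.842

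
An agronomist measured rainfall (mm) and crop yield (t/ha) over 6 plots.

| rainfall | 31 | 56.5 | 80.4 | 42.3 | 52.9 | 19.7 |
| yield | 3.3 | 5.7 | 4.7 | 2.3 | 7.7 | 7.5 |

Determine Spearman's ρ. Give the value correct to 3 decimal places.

0.029

Rank rainfall: 2, 5, 6, 3, 4, 1
Rank yield: 2, 4, 3, 1, 6, 5
d = rank(rainfall) − rank(yield): 0, 1, 3, 2, -2, -4; Σd² = 34
ρ = 1 − 6Σd² / [n(n²−1)] = 1 − 6×34 / (6×35) = 1 − 204/210 ≈ 0.029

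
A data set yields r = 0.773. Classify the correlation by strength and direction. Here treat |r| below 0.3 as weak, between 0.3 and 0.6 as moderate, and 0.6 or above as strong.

r = 0.773 > 0 so the relationship is positive.
|r| = 0.773, which falls in the strong range.

strong positive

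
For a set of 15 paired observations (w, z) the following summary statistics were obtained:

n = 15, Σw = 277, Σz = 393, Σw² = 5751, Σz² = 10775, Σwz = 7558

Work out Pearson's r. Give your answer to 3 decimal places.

r = (nΣwz − ΣwΣz) / √[(nΣw² − (Σw)²)(nΣz² − (Σz)²)]
Numerator: 15×7558 − 277×393 = 4509
Denominator: √[(86265 − 76729)(161625 − 154449)] = √[9536 × 7176] = 8272.2631
r = 4509 / 8272.2631 ≈ 0.545

0.545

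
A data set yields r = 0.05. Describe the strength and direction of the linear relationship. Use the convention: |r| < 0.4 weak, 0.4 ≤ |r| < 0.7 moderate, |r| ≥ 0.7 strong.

weak positive

r = 0.05 > 0 so the relationship is positive.
|r| = 0.05, which falls in the weak range.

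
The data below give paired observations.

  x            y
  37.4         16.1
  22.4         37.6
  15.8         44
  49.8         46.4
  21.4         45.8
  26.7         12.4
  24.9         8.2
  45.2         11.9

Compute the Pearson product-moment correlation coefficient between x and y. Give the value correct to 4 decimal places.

n = 8, Σx = 243.6, Σy = 222.4, Σx² = 8464.1, Σy² = 8222.18, Σxy = 6503.56
nΣxy − ΣxΣy = 52028.48 − 54176.64 = -2148.16
nΣx² − (Σx)² = 67712.8 − 59340.96 = 8371.84; nΣy² − (Σy)² = 65777.44 − 49461.76 = 16315.68
r = -2148.16 / √(8371.84 × 16315.68) = -2148.16 / 11687.2692 ≈ -0.1838

-0.1838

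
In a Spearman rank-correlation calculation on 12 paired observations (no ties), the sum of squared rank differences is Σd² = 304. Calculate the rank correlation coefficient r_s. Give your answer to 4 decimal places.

-0.0629

ρ = 1 − 6Σd² / [n(n²−1)] = 1 − 6×304 / (12×143)
  = 1 − 1824/1716 = 1 − 1.06294 ≈ -0.0629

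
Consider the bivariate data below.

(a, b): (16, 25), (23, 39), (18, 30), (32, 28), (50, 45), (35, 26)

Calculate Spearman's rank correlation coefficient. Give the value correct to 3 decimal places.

Rank a: 1, 3, 2, 4, 6, 5
Rank b: 1, 5, 4, 3, 6, 2
d = rank(a) − rank(b): 0, -2, -2, 1, 0, 3; Σd² = 18
ρ = 1 − 6Σd² / [n(n²−1)] = 1 − 6×18 / (6×35) = 1 − 108/210 ≈ 0.486

0.486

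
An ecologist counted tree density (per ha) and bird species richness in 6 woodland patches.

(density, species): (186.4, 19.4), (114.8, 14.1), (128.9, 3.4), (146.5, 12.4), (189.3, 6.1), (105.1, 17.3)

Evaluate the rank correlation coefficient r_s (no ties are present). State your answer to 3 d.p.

-0.200

Rank density: 5, 2, 3, 4, 6, 1
Rank species: 6, 4, 1, 3, 2, 5
d = rank(density) − rank(species): -1, -2, 2, 1, 4, -4; Σd² = 42
ρ = 1 − 6Σd² / [n(n²−1)] = 1 − 6×42 / (6×35) = 1 − 252/210 ≈ -0.200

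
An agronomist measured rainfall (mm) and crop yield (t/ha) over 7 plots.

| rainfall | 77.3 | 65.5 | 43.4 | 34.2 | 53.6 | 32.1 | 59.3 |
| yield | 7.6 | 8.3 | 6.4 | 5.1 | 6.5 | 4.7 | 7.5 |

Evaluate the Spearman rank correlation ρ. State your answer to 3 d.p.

0.964

Rank rainfall: 7, 6, 3, 2, 4, 1, 5
Rank yield: 6, 7, 3, 2, 4, 1, 5
d = rank(rainfall) − rank(yield): 1, -1, 0, 0, 0, 0, 0; Σd² = 2
ρ = 1 − 6Σd² / [n(n²−1)] = 1 − 6×2 / (7×48) = 1 − 12/336 ≈ 0.964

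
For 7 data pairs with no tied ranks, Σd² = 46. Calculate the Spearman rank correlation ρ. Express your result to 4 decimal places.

0.1786

ρ = 1 − 6Σd² / [n(n²−1)] = 1 − 6×46 / (7×48)
  = 1 − 276/336 = 1 − 0.82143 ≈ 0.1786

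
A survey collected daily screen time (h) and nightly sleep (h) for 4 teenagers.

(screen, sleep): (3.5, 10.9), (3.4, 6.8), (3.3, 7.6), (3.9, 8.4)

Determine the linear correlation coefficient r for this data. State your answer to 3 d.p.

0.227

n = 4, Σx = 14.1, Σy = 33.7, Σx² = 49.91, Σy² = 293.37, Σxy = 119.11
nΣxy − ΣxΣy = 476.44 − 475.17 = 1.27
nΣx² − (Σx)² = 199.64 − 198.81 = 0.83; nΣy² − (Σy)² = 1173.48 − 1135.69 = 37.79
r = 1.27 / √(0.83 × 37.79) = 1.27 / 5.6005 ≈ 0.227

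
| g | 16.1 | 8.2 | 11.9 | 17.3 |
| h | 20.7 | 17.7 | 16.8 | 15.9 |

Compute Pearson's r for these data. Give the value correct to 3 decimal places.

n = 4, Σg = 53.5, Σh = 71.1, Σg² = 767.35, Σh² = 1276.83, Σgh = 953.4
nΣgh − ΣgΣh = 3813.6 − 3803.85 = 9.75
nΣg² − (Σg)² = 3069.4 − 2862.25 = 207.15; nΣh² − (Σh)² = 5107.32 − 5055.21 = 52.11
r = 9.75 / √(207.15 × 52.11) = 9.75 / 103.8970 ≈ 0.094

0.094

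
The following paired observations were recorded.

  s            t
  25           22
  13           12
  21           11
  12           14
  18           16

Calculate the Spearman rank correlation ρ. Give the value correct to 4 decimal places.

0.3000

Rank s: 5, 2, 4, 1, 3
Rank t: 5, 2, 1, 3, 4
d = rank(s) − rank(t): 0, 0, 3, -2, -1; Σd² = 14
ρ = 1 − 6Σd² / [n(n²−1)] = 1 − 6×14 / (5×24) = 1 − 84/120 ≈ 0.3000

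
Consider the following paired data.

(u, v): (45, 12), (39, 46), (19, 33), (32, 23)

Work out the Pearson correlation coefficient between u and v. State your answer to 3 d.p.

-0.310

n = 4, Σu = 135, Σv = 114, Σu² = 4931, Σv² = 3878, Σuv = 3697
nΣuv − ΣuΣv = 14788 − 15390 = -602
nΣu² − (Σu)² = 19724 − 18225 = 1499; nΣv² − (Σv)² = 15512 − 12996 = 2516
r = -602 / √(1499 × 2516) = -602 / 1942.0309 ≈ -0.310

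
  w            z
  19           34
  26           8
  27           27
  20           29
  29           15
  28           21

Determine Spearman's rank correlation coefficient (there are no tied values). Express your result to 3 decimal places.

Rank w: 1, 3, 4, 2, 6, 5
Rank z: 6, 1, 4, 5, 2, 3
d = rank(w) − rank(z): -5, 2, 0, -3, 4, 2; Σd² = 58
ρ = 1 − 6Σd² / [n(n²−1)] = 1 − 6×58 / (6×35) = 1 − 348/210 ≈ -0.657

-0.657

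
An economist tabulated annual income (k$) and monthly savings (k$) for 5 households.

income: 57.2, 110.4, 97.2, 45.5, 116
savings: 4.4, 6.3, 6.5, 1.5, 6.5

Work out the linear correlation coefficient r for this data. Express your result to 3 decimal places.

n = 5, Σx = 426.3, Σy = 25.2, Σx² = 40434.09, Σy² = 145.8, Σxy = 2401.25
nΣxy − ΣxΣy = 12006.25 − 10742.76 = 1263.49
nΣx² − (Σx)² = 202170.45 − 181731.69 = 20438.76; nΣy² − (Σy)² = 729 − 635.04 = 93.96
r = 1263.49 / √(20438.76 × 93.96) = 1263.49 / 1385.7943 ≈ 0.912

0.912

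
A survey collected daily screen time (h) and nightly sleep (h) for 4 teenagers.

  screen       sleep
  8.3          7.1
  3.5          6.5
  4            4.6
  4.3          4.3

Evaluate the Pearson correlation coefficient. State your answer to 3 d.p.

n = 4, Σx = 20.1, Σy = 22.5, Σx² = 115.63, Σy² = 132.31, Σxy = 118.57
nΣxy − ΣxΣy = 474.28 − 452.25 = 22.03
nΣx² − (Σx)² = 462.52 − 404.01 = 58.51; nΣy² − (Σy)² = 529.24 − 506.25 = 22.99
r = 22.03 / √(58.51 × 22.99) = 22.03 / 36.6762 ≈ 0.601

0.601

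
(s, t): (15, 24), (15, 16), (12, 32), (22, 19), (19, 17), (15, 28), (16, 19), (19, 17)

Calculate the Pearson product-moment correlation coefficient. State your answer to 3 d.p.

n = 8, Σs = 133, Σt = 172, Σs² = 2281, Σt² = 3940, Σst = 2772
nΣst − ΣsΣt = 22176 − 22876 = -700
nΣs² − (Σs)² = 18248 − 17689 = 559; nΣt² − (Σt)² = 31520 − 29584 = 1936
r = -700 / √(559 × 1936) = -700 / 1040.3000 ≈ -0.673

-0.673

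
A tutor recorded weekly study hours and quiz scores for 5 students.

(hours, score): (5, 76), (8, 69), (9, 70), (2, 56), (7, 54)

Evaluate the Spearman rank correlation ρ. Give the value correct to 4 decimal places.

Rank hours: 2, 4, 5, 1, 3
Rank score: 5, 3, 4, 2, 1
d = rank(hours) − rank(score): -3, 1, 1, -1, 2; Σd² = 16
ρ = 1 − 6Σd² / [n(n²−1)] = 1 − 6×16 / (5×24) = 1 − 96/120 ≈ 0.2000

0.2000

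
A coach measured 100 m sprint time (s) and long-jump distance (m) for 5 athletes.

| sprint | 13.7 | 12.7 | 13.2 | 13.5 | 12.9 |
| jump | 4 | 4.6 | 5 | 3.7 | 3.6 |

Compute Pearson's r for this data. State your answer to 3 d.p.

n = 5, Σx = 66, Σy = 20.9, Σx² = 871.88, Σy² = 88.81, Σxy = 275.61
nΣxy − ΣxΣy = 1378.05 − 1379.4 = -1.35
nΣx² − (Σx)² = 4359.4 − 4356 = 3.4; nΣy² − (Σy)² = 444.05 − 436.81 = 7.24
r = -1.35 / √(3.4 × 7.24) = -1.35 / 4.9615 ≈ -0.272

-0.272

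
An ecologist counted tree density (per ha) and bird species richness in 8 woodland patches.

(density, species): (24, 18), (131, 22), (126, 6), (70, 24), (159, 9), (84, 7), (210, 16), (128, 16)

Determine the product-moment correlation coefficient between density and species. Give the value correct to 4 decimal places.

n = 8, Σx = 932, Σy = 118, Σx² = 131334, Σy² = 2062, Σxy = 13177
nΣxy − ΣxΣy = 105416 − 109976 = -4560
nΣx² − (Σx)² = 1050672 − 868624 = 182048; nΣy² − (Σy)² = 16496 − 13924 = 2572
r = -4560 / √(182048 × 2572) = -4560 / 21638.5641 ≈ -0.2107

-0.2107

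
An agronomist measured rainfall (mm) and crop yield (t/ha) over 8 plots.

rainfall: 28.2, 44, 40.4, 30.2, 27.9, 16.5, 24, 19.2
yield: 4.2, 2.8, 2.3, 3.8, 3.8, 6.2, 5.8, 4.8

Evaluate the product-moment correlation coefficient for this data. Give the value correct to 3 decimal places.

n = 8, Σx = 230.4, Σy = 33.7, Σx² = 7270.74, Σy² = 154.77, Σxy = 889
nΣxy − ΣxΣy = 7112 − 7764.48 = -652.48
nΣx² − (Σx)² = 58165.92 − 53084.16 = 5081.76; nΣy² − (Σy)² = 1238.16 − 1135.69 = 102.47
r = -652.48 / √(5081.76 × 102.47) = -652.48 / 721.6148 ≈ -0.904

-0.904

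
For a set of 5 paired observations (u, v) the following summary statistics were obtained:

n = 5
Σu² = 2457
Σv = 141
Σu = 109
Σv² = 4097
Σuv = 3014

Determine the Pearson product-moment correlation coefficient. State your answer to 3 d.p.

r = (nΣuv − ΣuΣv) / √[(nΣu² − (Σu)²)(nΣv² − (Σv)²)]
Numerator: 5×3014 − 109×141 = -299
Denominator: √[(12285 − 11881)(20485 − 19881)] = √[404 × 604] = 493.9798
r = -299 / 493.9798 ≈ -0.605

-0.605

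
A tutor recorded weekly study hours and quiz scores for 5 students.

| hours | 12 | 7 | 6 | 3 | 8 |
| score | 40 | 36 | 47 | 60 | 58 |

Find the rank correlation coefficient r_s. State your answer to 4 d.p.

-0.5000

Rank hours: 5, 3, 2, 1, 4
Rank score: 2, 1, 3, 5, 4
d = rank(hours) − rank(score): 3, 2, -1, -4, 0; Σd² = 30
ρ = 1 − 6Σd² / [n(n²−1)] = 1 − 6×30 / (5×24) = 1 − 180/120 ≈ -0.5000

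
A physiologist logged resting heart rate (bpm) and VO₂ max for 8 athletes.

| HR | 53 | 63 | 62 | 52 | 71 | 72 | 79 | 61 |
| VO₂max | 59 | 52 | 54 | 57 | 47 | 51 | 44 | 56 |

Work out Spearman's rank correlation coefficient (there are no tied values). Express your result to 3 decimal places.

Rank HR: 2, 5, 4, 1, 6, 7, 8, 3
Rank VO₂max: 8, 4, 5, 7, 2, 3, 1, 6
d = rank(HR) − rank(VO₂max): -6, 1, -1, -6, 4, 4, 7, -3; Σd² = 164
ρ = 1 − 6Σd² / [n(n²−1)] = 1 − 6×164 / (8×63) = 1 − 984/504 ≈ -0.952

-0.952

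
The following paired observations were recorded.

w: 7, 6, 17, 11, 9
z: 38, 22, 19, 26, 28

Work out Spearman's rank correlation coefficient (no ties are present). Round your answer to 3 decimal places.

Rank w: 2, 1, 5, 4, 3
Rank z: 5, 2, 1, 3, 4
d = rank(w) − rank(z): -3, -1, 4, 1, -1; Σd² = 28
ρ = 1 − 6Σd² / [n(n²−1)] = 1 − 6×28 / (5×24) = 1 − 168/120 ≈ -0.400

-0.400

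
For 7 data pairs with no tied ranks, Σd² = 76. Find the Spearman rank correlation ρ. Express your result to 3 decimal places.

ρ = 1 − 6Σd² / [n(n²−1)] = 1 − 6×76 / (7×48)
  = 1 − 456/336 = 1 − 1.3571 ≈ -0.357

-0.357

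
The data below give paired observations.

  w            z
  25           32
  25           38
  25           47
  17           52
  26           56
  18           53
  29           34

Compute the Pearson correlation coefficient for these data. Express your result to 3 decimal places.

-0.578

n = 7, Σw = 165, Σz = 312, Σw² = 4005, Σz² = 14482, Σwz = 7205
nΣwz − ΣwΣz = 50435 − 51480 = -1045
nΣw² − (Σw)² = 28035 − 27225 = 810; nΣz² − (Σz)² = 101374 − 97344 = 4030
r = -1045 / √(810 × 4030) = -1045 / 1806.7374 ≈ -0.578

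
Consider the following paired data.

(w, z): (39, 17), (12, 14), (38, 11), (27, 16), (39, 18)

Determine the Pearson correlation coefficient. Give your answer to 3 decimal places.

n = 5, Σw = 155, Σz = 76, Σw² = 5359, Σz² = 1186, Σwz = 2383
nΣwz − ΣwΣz = 11915 − 11780 = 135
nΣw² − (Σw)² = 26795 − 24025 = 2770; nΣz² − (Σz)² = 5930 − 5776 = 154
r = 135 / √(2770 × 154) = 135 / 653.1309 ≈ 0.207

0.207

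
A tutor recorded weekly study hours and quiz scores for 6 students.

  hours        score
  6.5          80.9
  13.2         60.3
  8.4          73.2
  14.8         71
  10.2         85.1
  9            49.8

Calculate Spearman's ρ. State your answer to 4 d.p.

-0.3143

Rank hours: 1, 5, 2, 6, 4, 3
Rank score: 5, 2, 4, 3, 6, 1
d = rank(hours) − rank(score): -4, 3, -2, 3, -2, 2; Σd² = 46
ρ = 1 − 6Σd² / [n(n²−1)] = 1 − 6×46 / (6×35) = 1 − 276/210 ≈ -0.3143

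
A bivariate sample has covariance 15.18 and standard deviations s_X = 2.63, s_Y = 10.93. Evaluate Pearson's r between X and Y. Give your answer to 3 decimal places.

0.528

r = Cov(X,Y) / (s_X · s_Y) = 15.18 / (2.63 × 10.93)
  = 15.18 / 28.7459 ≈ 0.528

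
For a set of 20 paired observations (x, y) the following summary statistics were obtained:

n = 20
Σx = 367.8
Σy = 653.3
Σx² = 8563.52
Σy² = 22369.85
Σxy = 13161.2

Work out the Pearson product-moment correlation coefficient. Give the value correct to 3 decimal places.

0.843

r = (nΣxy − ΣxΣy) / √[(nΣx² − (Σx)²)(nΣy² − (Σy)²)]
Numerator: 20×13161.2 − 367.8×653.3 = 22940.26
Denominator: √[(171270.4 − 135276.84)(447397 − 426800.89)] = √[35993.56 × 20596.11] = 27227.3267
r = 22940.26 / 27227.3267 ≈ 0.843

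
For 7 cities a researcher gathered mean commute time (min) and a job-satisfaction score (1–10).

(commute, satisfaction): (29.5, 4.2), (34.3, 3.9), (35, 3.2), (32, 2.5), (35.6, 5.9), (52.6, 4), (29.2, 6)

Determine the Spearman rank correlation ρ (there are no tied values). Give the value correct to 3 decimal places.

-0.214

Rank commute: 2, 4, 5, 3, 6, 7, 1
Rank satisfaction: 5, 3, 2, 1, 6, 4, 7
d = rank(commute) − rank(satisfaction): -3, 1, 3, 2, 0, 3, -6; Σd² = 68
ρ = 1 − 6Σd² / [n(n²−1)] = 1 − 6×68 / (7×48) = 1 − 408/336 ≈ -0.214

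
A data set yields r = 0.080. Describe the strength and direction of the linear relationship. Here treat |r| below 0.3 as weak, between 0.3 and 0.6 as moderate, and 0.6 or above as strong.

weak positive

r = 0.080 > 0 so the relationship is positive.
|r| = 0.080, which falls in the weak range.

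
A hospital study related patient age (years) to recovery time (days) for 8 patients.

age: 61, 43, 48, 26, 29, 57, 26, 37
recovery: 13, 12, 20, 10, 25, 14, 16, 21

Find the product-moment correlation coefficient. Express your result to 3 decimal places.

n = 8, Σx = 327, Σy = 131, Σx² = 14685, Σy² = 2331, Σxy = 5245
nΣxy − ΣxΣy = 41960 − 42837 = -877
nΣx² − (Σx)² = 117480 − 106929 = 10551; nΣy² − (Σy)² = 18648 − 17161 = 1487
r = -877 / √(10551 × 1487) = -877 / 3960.9768 ≈ -0.221

-0.221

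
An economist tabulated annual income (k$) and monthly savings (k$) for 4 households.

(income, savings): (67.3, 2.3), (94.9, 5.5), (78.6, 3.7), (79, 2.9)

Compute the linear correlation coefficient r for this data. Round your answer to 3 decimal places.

n = 4, Σx = 319.8, Σy = 14.4, Σx² = 25954.26, Σy² = 57.64, Σxy = 1196.66
nΣxy − ΣxΣy = 4786.64 − 4605.12 = 181.52
nΣx² − (Σx)² = 103817.04 − 102272.04 = 1545; nΣy² − (Σy)² = 230.56 − 207.36 = 23.2
r = 181.52 / √(1545 × 23.2) = 181.52 / 189.3251 ≈ 0.959

0.959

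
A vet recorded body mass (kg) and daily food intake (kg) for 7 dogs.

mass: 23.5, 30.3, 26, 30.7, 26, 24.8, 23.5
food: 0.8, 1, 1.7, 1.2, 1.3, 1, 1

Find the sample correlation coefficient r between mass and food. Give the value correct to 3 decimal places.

0.198

n = 7, Σx = 184.8, Σy = 8, Σx² = 4932.12, Σy² = 9.66, Σxy = 212.24
nΣxy − ΣxΣy = 1485.68 − 1478.4 = 7.28
nΣx² − (Σx)² = 34524.84 − 34151.04 = 373.8; nΣy² − (Σy)² = 67.62 − 64 = 3.62
r = 7.28 / √(373.8 × 3.62) = 7.28 / 36.7853 ≈ 0.198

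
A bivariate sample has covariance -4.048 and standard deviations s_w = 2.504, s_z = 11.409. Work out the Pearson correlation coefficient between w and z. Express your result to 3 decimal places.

r = Cov(w,z) / (s_w · s_z) = -4.048 / (2.504 × 11.409)
  = -4.048 / 28.5681 ≈ -0.142

-0.142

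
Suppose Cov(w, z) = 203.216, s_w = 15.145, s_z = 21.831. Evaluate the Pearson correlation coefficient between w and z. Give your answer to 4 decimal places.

r = Cov(w,z) / (s_w · s_z) = 203.216 / (15.145 × 21.831)
  = 203.216 / 330.6305 ≈ 0.6146

0.6146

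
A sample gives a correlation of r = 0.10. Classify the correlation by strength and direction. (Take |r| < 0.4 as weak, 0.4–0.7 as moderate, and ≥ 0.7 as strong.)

weak positive

r = 0.10 > 0 so the relationship is positive.
|r| = 0.10, which falls in the weak range.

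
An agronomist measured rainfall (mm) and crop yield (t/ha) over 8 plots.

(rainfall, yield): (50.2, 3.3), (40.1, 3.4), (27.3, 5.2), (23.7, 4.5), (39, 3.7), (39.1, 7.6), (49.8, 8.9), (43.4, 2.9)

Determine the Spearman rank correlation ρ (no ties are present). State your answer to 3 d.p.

-0.286

Rank rainfall: 8, 5, 2, 1, 3, 4, 7, 6
Rank yield: 2, 3, 6, 5, 4, 7, 8, 1
d = rank(rainfall) − rank(yield): 6, 2, -4, -4, -1, -3, -1, 5; Σd² = 108
ρ = 1 − 6Σd² / [n(n²−1)] = 1 − 6×108 / (8×63) = 1 − 648/504 ≈ -0.286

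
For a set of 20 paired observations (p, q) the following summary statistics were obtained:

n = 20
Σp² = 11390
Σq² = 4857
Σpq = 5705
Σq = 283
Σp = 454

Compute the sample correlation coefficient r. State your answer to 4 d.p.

r = (nΣpq − ΣpΣq) / √[(nΣp² − (Σp)²)(nΣq² − (Σq)²)]
Numerator: 20×5705 − 454×283 = -14382
Denominator: √[(227800 − 206116)(97140 − 80089)] = √[21684 × 17051] = 19228.4655
r = -14382 / 19228.4655 ≈ -0.7480

-0.7480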